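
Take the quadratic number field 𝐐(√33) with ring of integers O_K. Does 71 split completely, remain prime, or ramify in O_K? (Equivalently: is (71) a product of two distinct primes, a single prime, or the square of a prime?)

Since 33 ≡ 1 mod 4, the ring of integers is ℤ[(1+√33)/2] with discriminant 33.
71 ∤ 33, so 71 is unramified.
Compute (33/71) via Euler: 33^((71-1)/2) mod 71 = 70, so (33/71) = -1.
Legendre symbol -1 ⇒ 71 is inert.

inert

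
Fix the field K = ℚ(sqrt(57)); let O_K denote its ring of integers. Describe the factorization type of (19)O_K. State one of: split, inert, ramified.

ramified — (19) = 𝔭²

57 mod 4 = 1, hence disc K = 57 and O_K = ℤ[(1+√57)/2].
disc(K) = 57 = 19·3, so p = 19 is ramified.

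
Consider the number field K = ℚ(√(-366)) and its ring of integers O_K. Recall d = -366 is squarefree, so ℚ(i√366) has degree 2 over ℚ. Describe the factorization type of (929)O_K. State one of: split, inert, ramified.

inert — (929) stays prime in O_K

Since -366 ≢ 1 mod 4, the ring of integers is ℤ[√-366] with discriminant 4·(-366) = -1464.
929 ∤ -1464, so 929 is unramified.
Legendre symbol by Euler's criterion: (-366/929) ≡ (-366)^464 ≡ 928 (mod 929), i.e. (-366/929) = -1.
d is a non-residue mod p, hence 929 remains inert in O_K.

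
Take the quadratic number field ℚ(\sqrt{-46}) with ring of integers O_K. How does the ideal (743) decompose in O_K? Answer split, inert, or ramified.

Since -46 ≢ 1 mod 4, the ring of integers is ℤ[√-46] with discriminant 4·(-46) = -184.
disc(K) = -184 is not divisible by 743; 743 is unramified.
Legendre symbol by Euler's criterion: (-46/743) ≡ (-46)^371 ≡ 742 (mod 743), i.e. (-46/743) = -1.
d is a non-residue mod p, hence 743 remains inert in O_K.

p is inert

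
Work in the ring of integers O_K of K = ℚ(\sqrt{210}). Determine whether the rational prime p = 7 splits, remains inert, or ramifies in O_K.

p ramifies

210 mod 4 = 2, hence disc K = 4·210 = 840 and O_K = ℤ[√210].
Ramification test: 7 | 840. The prime 7 ramifies in K.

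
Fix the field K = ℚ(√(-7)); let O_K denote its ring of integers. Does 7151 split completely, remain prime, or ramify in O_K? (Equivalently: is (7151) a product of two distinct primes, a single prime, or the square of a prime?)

-7 mod 4 = 1, hence disc K = -7 and O_K = ℤ[(1+√-7)/2].
Since gcd(7151, -7) = 1 the prime 7151 does not ramify.
Legendre symbol by Euler's criterion: (-7/7151) ≡ (-7)^3575 ≡ 1 (mod 7151), i.e. (-7/7151) = 1.
Legendre symbol 1 ⇒ 7151 is split.

p splits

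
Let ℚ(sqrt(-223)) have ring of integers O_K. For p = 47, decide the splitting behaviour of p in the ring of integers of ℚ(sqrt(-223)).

split — (47) = 𝔭₁𝔭₂ with 𝔭₁ ≠ 𝔭₂

Since -223 ≡ 1 mod 4, the ring of integers is ℤ[(1+√-223)/2] with discriminant -223.
disc(K) = -223 is not divisible by 47; 47 is unramified.
Euler's criterion: (-223)^23 mod 47 = 1. Thus (-223|47) = 1.
(-223/47) = 1, so 47 splits.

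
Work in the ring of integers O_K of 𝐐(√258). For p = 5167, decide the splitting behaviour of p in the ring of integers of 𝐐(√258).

d = 258 ≡ 2 (mod 4), so O_K = ℤ[√258] and disc(K) = 4d = 1032.
5167 ∤ 1032, so 5167 is unramified.
Legendre symbol by Euler's criterion: (258/5167) ≡ 258^2583 ≡ 5166 (mod 5167), i.e. (258/5167) = -1.
d is a non-residue mod p, hence 5167 remains inert in O_K.

inert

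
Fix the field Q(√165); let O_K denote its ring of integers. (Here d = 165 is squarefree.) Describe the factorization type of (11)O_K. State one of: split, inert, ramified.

p ramifies

d = 165 ≡ 1 (mod 4), so O_K = ℤ[(1+√165)/2] and disc(K) = d = 165.
11 divides disc(K) = 165, so 11 ramifies.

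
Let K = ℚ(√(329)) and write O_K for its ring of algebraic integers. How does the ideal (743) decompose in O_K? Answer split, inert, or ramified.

329 mod 4 = 1, hence disc K = 329 and O_K = ℤ[(1+√329)/2].
disc(K) = 329 is not divisible by 743; 743 is unramified.
(329/743) = 329^371 mod 743 = 742, giving Legendre symbol -1.
Legendre symbol -1 ⇒ 743 is inert.

inert — (743) stays prime in O_K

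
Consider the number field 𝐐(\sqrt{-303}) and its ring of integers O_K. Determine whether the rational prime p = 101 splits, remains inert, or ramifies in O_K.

ramifies in O_K

d = -303 ≡ 1 (mod 4), so O_K = ℤ[(1+√-303)/2] and disc(K) = d = -303.
101 divides disc(K) = -303, so 101 ramifies.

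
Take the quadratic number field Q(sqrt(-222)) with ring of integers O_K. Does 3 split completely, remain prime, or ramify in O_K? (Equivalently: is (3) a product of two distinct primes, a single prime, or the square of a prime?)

-222 mod 4 = 2, hence disc K = 4·(-222) = -888 and O_K = ℤ[√-222].
3 divides disc(K) = -888, so 3 ramifies.

ramified — (3) = 𝔭²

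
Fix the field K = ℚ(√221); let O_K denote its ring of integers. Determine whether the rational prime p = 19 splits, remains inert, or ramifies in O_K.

inert

221 mod 4 = 1, hence disc K = 221 and O_K = ℤ[(1+√221)/2].
19 ∤ 221, so 19 is unramified.
(221/19) = 12^9 mod 19 = 18, giving Legendre symbol -1.
Legendre symbol -1 ⇒ 19 is inert.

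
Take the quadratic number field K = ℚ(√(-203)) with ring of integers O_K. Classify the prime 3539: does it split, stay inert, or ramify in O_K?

splits completely

Since -203 ≡ 1 mod 4, the ring of integers is ℤ[(1+√-203)/2] with discriminant -203.
Since gcd(3539, -203) = 1 the prime 3539 does not ramify.
Compute (-203/3539) via Euler: 3336^((3539-1)/2) mod 3539 = 1, so (-203/3539) = 1.
(-203/3539) = 1, so 3539 splits.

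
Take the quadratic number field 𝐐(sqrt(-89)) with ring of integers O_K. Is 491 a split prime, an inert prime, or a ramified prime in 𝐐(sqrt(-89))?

d = -89 ≡ 3 (mod 4), so O_K = ℤ[√-89] and disc(K) = 4d = -356.
Since gcd(491, -356) = 1 the prime 491 does not ramify.
Compute (-89/491) via Euler: 402^((491-1)/2) mod 491 = 1, so (-89/491) = 1.
Legendre symbol 1 ⇒ 491 is split.

split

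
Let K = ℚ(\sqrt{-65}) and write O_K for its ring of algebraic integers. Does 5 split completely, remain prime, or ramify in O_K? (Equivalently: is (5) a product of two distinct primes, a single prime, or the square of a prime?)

ramified

d = -65 ≡ 3 (mod 4), so O_K = ℤ[√-65] and disc(K) = 4d = -260.
Ramification test: 5 | -260. The prime 5 ramifies in K.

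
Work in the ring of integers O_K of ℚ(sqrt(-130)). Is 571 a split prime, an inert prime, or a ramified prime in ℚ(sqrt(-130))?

571 splits in O_K

-130 mod 4 = 2, hence disc K = 4·(-130) = -520 and O_K = ℤ[√-130].
Since gcd(571, -520) = 1 the prime 571 does not ramify.
(-130/571) = 441^285 mod 571 = 1, giving Legendre symbol 1.
Legendre symbol 1 ⇒ 571 is split.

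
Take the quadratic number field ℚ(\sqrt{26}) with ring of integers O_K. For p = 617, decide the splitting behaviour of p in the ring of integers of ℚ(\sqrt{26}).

d = 26 ≡ 2 (mod 4), so O_K = ℤ[√26] and disc(K) = 4d = 104.
disc(K) = 104 is not divisible by 617; 617 is unramified.
(26/617) = 26^308 mod 617 = 616, giving Legendre symbol -1.
(26/617) = -1, so 617 is inert.

617 remains inert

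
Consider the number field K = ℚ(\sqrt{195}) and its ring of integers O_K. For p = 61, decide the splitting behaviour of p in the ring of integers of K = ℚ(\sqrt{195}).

d = 195 ≡ 3 (mod 4), so O_K = ℤ[√195] and disc(K) = 4d = 780.
disc(K) = 780 is not divisible by 61; 61 is unramified.
Euler's criterion: 195^30 mod 61 = 1. Thus (195|61) = 1.
(195/61) = 1, so 61 splits.

split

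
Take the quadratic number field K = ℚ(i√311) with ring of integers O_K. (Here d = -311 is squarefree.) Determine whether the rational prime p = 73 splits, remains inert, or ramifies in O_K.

-311 mod 4 = 1, hence disc K = -311 and O_K = ℤ[(1+√-311)/2].
Since gcd(73, -311) = 1 the prime 73 does not ramify.
(-311/73) = 54^36 mod 73 = 1, giving Legendre symbol 1.
d is a quadratic residue mod p, hence 73 splits in O_K.

split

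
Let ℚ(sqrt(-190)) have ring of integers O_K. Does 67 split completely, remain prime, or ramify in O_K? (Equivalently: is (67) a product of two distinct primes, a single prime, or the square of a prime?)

d = -190 ≡ 2 (mod 4), so O_K = ℤ[√-190] and disc(K) = 4d = -760.
67 ∤ -760, so 67 is unramified.
(-190/67) = 11^33 mod 67 = 66, giving Legendre symbol -1.
(-190/67) = -1, so 67 is inert.

inert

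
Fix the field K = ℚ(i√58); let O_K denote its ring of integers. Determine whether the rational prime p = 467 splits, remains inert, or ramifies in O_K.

inert — (467) stays prime in O_K

d = -58 ≡ 2 (mod 4), so O_K = ℤ[√-58] and disc(K) = 4d = -232.
467 ∤ -232, so 467 is unramified.
(-58/467) = 409^233 mod 467 = 466, giving Legendre symbol -1.
d is a non-residue mod p, hence 467 remains inert in O_K.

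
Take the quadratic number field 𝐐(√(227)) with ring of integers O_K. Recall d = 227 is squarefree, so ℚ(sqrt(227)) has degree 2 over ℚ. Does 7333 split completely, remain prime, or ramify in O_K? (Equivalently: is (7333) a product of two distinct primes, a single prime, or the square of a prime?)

Since 227 ≢ 1 mod 4, the ring of integers is ℤ[√227] with discriminant 4·227 = 908.
7333 ∤ 908, so 7333 is unramified.
(227/7333) = 227^3666 mod 7333 = 1, giving Legendre symbol 1.
Legendre symbol 1 ⇒ 7333 is split.

p splits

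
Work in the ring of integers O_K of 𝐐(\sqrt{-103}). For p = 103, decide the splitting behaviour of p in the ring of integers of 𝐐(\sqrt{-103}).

Since -103 ≡ 1 mod 4, the ring of integers is ℤ[(1+√-103)/2] with discriminant -103.
disc(K) = -103 = 103·(-1), so p = 103 is ramified.

p ramifies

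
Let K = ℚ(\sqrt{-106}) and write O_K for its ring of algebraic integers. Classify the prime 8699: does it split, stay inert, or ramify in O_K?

splits completely

-106 mod 4 = 2, hence disc K = 4·(-106) = -424 and O_K = ℤ[√-106].
8699 ∤ -424, so 8699 is unramified.
Compute (-106/8699) via Euler: 8593^((8699-1)/2) mod 8699 = 1, so (-106/8699) = 1.
Legendre symbol 1 ⇒ 8699 is split.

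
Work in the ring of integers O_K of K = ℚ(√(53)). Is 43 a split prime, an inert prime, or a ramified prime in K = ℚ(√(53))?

splits completely

53 mod 4 = 1, hence disc K = 53 and O_K = ℤ[(1+√53)/2].
disc(K) = 53 is not divisible by 43; 43 is unramified.
(53/43) = 10^21 mod 43 = 1, giving Legendre symbol 1.
d is a quadratic residue mod p, hence 43 splits in O_K.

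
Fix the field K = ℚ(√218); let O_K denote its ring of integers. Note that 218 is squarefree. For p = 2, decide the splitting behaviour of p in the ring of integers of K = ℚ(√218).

p ramifies

d = 218 ≡ 2 (mod 4), so O_K = ℤ[√218] and disc(K) = 4d = 872.
Ramification test: 2 | 872. The prime 2 ramifies in K.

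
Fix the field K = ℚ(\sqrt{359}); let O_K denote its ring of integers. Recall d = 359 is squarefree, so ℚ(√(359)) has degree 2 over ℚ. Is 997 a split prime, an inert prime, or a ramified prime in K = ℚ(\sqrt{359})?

inert

d = 359 ≡ 3 (mod 4), so O_K = ℤ[√359] and disc(K) = 4d = 1436.
disc(K) = 1436 is not divisible by 997; 997 is unramified.
Legendre symbol by Euler's criterion: (359/997) ≡ 359^498 ≡ 996 (mod 997), i.e. (359/997) = -1.
Legendre symbol -1 ⇒ 997 is inert.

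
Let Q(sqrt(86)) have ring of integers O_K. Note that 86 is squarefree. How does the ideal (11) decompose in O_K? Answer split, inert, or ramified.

splits completely

Since 86 ≢ 1 mod 4, the ring of integers is ℤ[√86] with discriminant 4·86 = 344.
disc(K) = 344 is not divisible by 11; 11 is unramified.
Euler's criterion: 86^5 mod 11 = 1. Thus (86|11) = 1.
(86/11) = 1, so 11 splits.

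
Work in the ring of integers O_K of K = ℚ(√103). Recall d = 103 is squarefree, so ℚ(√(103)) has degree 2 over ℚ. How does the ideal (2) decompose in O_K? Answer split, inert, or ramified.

Since 103 ≢ 1 mod 4, the ring of integers is ℤ[√103] with discriminant 4·103 = 412.
disc(K) = 412 = 2·206, so p = 2 is ramified.

ramifies in O_K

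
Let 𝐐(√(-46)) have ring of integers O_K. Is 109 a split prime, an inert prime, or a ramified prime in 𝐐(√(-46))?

109 splits in O_K

Since -46 ≢ 1 mod 4, the ring of integers is ℤ[√-46] with discriminant 4·(-46) = -184.
109 ∤ -184, so 109 is unramified.
(-46/109) = 63^54 mod 109 = 1, giving Legendre symbol 1.
d is a quadratic residue mod p, hence 109 splits in O_K.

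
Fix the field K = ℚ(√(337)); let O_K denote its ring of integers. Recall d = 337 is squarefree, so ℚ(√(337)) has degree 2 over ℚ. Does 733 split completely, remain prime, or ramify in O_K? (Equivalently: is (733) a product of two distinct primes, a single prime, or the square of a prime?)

337 mod 4 = 1, hence disc K = 337 and O_K = ℤ[(1+√337)/2].
Since gcd(733, 337) = 1 the prime 733 does not ramify.
Compute (337/733) via Euler: 337^((733-1)/2) mod 733 = 732, so (337/733) = -1.
(337/733) = -1, so 733 is inert.

inert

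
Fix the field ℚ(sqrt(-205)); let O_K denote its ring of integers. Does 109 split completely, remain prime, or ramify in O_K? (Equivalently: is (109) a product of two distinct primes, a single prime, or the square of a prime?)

p is inert

Since -205 ≢ 1 mod 4, the ring of integers is ℤ[√-205] with discriminant 4·(-205) = -820.
109 ∤ -820, so 109 is unramified.
Compute (-205/109) via Euler: 13^((109-1)/2) mod 109 = 108, so (-205/109) = -1.
(-205/109) = -1, so 109 is inert.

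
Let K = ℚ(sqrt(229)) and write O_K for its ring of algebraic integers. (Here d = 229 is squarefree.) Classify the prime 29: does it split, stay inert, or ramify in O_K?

d = 229 ≡ 1 (mod 4), so O_K = ℤ[(1+√229)/2] and disc(K) = d = 229.
disc(K) = 229 is not divisible by 29; 29 is unramified.
Legendre symbol by Euler's criterion: (229/29) ≡ 229^14 ≡ 28 (mod 29), i.e. (229/29) = -1.
d is a non-residue mod p, hence 29 remains inert in O_K.

inert — (29) stays prime in O_K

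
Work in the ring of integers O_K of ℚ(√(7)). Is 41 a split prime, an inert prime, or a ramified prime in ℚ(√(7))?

d = 7 ≡ 3 (mod 4), so O_K = ℤ[√7] and disc(K) = 4d = 28.
disc(K) = 28 is not divisible by 41; 41 is unramified.
Compute (7/41) via Euler: 7^((41-1)/2) mod 41 = 40, so (7/41) = -1.
(7/41) = -1, so 41 is inert.

inert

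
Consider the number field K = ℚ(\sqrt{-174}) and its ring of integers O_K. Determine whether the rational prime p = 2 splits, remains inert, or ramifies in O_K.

d = -174 ≡ 2 (mod 4), so O_K = ℤ[√-174] and disc(K) = 4d = -696.
disc(K) = -696 = 2·(-348), so p = 2 is ramified.

2 is ramified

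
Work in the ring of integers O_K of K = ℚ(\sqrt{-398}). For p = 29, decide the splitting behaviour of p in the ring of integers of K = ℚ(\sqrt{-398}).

d = -398 ≡ 2 (mod 4), so O_K = ℤ[√-398] and disc(K) = 4d = -1592.
Since gcd(29, -1592) = 1 the prime 29 does not ramify.
Legendre symbol by Euler's criterion: (-398/29) ≡ (-398)^14 ≡ 28 (mod 29), i.e. (-398/29) = -1.
d is a non-residue mod p, hence 29 remains inert in O_K.

inert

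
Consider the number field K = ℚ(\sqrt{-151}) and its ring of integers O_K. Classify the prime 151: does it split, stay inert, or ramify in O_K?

151 is ramified

Since -151 ≡ 1 mod 4, the ring of integers is ℤ[(1+√-151)/2] with discriminant -151.
disc(K) = -151 = 151·(-1), so p = 151 is ramified.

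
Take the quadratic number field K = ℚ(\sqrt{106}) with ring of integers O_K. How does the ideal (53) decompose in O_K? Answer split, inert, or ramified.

ramified

d = 106 ≡ 2 (mod 4), so O_K = ℤ[√106] and disc(K) = 4d = 424.
53 divides disc(K) = 424, so 53 ramifies.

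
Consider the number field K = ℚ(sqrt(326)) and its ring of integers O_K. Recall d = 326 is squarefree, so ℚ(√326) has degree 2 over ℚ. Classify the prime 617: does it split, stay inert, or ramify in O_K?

remains prime (inert)

Since 326 ≢ 1 mod 4, the ring of integers is ℤ[√326] with discriminant 4·326 = 1304.
617 ∤ 1304, so 617 is unramified.
(326/617) = 326^308 mod 617 = 616, giving Legendre symbol -1.
d is a non-residue mod p, hence 617 remains inert in O_K.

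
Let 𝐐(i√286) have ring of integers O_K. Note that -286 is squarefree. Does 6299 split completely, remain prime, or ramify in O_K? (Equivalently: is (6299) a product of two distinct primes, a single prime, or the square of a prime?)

d = -286 ≡ 2 (mod 4), so O_K = ℤ[√-286] and disc(K) = 4d = -1144.
6299 ∤ -1144, so 6299 is unramified.
Compute (-286/6299) via Euler: 6013^((6299-1)/2) mod 6299 = 6298, so (-286/6299) = -1.
(-286/6299) = -1, so 6299 is inert.

inert — (6299) stays prime in O_K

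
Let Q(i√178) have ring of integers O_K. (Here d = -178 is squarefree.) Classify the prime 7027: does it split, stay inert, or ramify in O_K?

7027 splits in O_K

-178 mod 4 = 2, hence disc K = 4·(-178) = -712 and O_K = ℤ[√-178].
disc(K) = -712 is not divisible by 7027; 7027 is unramified.
(-178/7027) = 6849^3513 mod 7027 = 1, giving Legendre symbol 1.
(-178/7027) = 1, so 7027 splits.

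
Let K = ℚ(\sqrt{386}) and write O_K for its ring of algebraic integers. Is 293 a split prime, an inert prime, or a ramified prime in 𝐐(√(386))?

p is inert

Since 386 ≢ 1 mod 4, the ring of integers is ℤ[√386] with discriminant 4·386 = 1544.
293 ∤ 1544, so 293 is unramified.
Compute (386/293) via Euler: 93^((293-1)/2) mod 293 = 292, so (386/293) = -1.
Legendre symbol -1 ⇒ 293 is inert.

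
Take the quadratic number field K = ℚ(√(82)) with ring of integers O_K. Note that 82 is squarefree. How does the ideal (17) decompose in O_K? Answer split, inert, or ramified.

Since 82 ≢ 1 mod 4, the ring of integers is ℤ[√82] with discriminant 4·82 = 328.
disc(K) = 328 is not divisible by 17; 17 is unramified.
(82/17) = 14^8 mod 17 = 16, giving Legendre symbol -1.
Legendre symbol -1 ⇒ 17 is inert.

remains prime (inert)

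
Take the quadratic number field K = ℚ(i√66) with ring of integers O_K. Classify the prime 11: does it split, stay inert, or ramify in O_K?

-66 mod 4 = 2, hence disc K = 4·(-66) = -264 and O_K = ℤ[√-66].
Ramification test: 11 | -264. The prime 11 ramifies in K.

p ramifies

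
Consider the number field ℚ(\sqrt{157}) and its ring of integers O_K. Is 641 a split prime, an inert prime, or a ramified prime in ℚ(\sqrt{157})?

Since 157 ≡ 1 mod 4, the ring of integers is ℤ[(1+√157)/2] with discriminant 157.
Since gcd(641, 157) = 1 the prime 641 does not ramify.
Legendre symbol by Euler's criterion: (157/641) ≡ 157^320 ≡ 1 (mod 641), i.e. (157/641) = 1.
Legendre symbol 1 ⇒ 641 is split.

split — (641) = 𝔭₁𝔭₂ with 𝔭₁ ≠ 𝔭₂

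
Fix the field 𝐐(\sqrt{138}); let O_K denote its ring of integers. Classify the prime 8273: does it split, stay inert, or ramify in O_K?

138 mod 4 = 2, hence disc K = 4·138 = 552 and O_K = ℤ[√138].
Since gcd(8273, 552) = 1 the prime 8273 does not ramify.
(138/8273) = 138^4136 mod 8273 = 8272, giving Legendre symbol -1.
Legendre symbol -1 ⇒ 8273 is inert.

remains prime (inert)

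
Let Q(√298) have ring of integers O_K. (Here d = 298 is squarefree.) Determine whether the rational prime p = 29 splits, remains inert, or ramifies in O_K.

Since 298 ≢ 1 mod 4, the ring of integers is ℤ[√298] with discriminant 4·298 = 1192.
29 ∤ 1192, so 29 is unramified.
Compute (298/29) via Euler: 8^((29-1)/2) mod 29 = 28, so (298/29) = -1.
Legendre symbol -1 ⇒ 29 is inert.

remains prime (inert)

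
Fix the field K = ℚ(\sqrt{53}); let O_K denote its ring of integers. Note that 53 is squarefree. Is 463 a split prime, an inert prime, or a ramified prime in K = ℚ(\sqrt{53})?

463 remains inert

Since 53 ≡ 1 mod 4, the ring of integers is ℤ[(1+√53)/2] with discriminant 53.
463 ∤ 53, so 463 is unramified.
Compute (53/463) via Euler: 53^((463-1)/2) mod 463 = 462, so (53/463) = -1.
Legendre symbol -1 ⇒ 463 is inert.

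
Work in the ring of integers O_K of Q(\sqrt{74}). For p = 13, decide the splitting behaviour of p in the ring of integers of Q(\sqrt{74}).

74 mod 4 = 2, hence disc K = 4·74 = 296 and O_K = ℤ[√74].
Since gcd(13, 296) = 1 the prime 13 does not ramify.
(74/13) = 9^6 mod 13 = 1, giving Legendre symbol 1.
Legendre symbol 1 ⇒ 13 is split.

splits completely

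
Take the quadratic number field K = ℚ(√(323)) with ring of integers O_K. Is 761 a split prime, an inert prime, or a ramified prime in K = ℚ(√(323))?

Since 323 ≢ 1 mod 4, the ring of integers is ℤ[√323] with discriminant 4·323 = 1292.
761 ∤ 1292, so 761 is unramified.
Compute (323/761) via Euler: 323^((761-1)/2) mod 761 = 1, so (323/761) = 1.
Legendre symbol 1 ⇒ 761 is split.

split — (761) = 𝔭₁𝔭₂ with 𝔭₁ ≠ 𝔭₂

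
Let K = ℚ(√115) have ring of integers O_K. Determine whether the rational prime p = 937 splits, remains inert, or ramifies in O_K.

split — (937) = 𝔭₁𝔭₂ with 𝔭₁ ≠ 𝔭₂

Since 115 ≢ 1 mod 4, the ring of integers is ℤ[√115] with discriminant 4·115 = 460.
937 ∤ 460, so 937 is unramified.
Euler's criterion: 115^468 mod 937 = 1. Thus (115|937) = 1.
(115/937) = 1, so 937 splits.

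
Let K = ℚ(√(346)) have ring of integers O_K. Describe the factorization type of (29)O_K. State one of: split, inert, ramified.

29 remains inert

d = 346 ≡ 2 (mod 4), so O_K = ℤ[√346] and disc(K) = 4d = 1384.
disc(K) = 1384 is not divisible by 29; 29 is unramified.
Euler's criterion: 346^14 mod 29 = 28. Thus (346|29) = -1.
d is a non-residue mod p, hence 29 remains inert in O_K.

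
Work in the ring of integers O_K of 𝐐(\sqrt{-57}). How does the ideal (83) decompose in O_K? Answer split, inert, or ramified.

Since -57 ≢ 1 mod 4, the ring of integers is ℤ[√-57] with discriminant 4·(-57) = -228.
disc(K) = -228 is not divisible by 83; 83 is unramified.
Compute (-57/83) via Euler: 26^((83-1)/2) mod 83 = 1, so (-57/83) = 1.
(-57/83) = 1, so 83 splits.

p splits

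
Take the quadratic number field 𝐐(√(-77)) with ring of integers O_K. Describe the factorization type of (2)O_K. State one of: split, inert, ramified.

2 is ramified

Since -77 ≢ 1 mod 4, the ring of integers is ℤ[√-77] with discriminant 4·(-77) = -308.
disc(K) = -308 = 2·(-154), so p = 2 is ramified.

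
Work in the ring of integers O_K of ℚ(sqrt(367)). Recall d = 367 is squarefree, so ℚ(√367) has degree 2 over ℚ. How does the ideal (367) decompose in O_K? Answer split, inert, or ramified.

Since 367 ≢ 1 mod 4, the ring of integers is ℤ[√367] with discriminant 4·367 = 1468.
disc(K) = 1468 = 367·4, so p = 367 is ramified.

367 is ramified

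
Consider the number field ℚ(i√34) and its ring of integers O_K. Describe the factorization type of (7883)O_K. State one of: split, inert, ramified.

inert — (7883) stays prime in O_K

-34 mod 4 = 2, hence disc K = 4·(-34) = -136 and O_K = ℤ[√-34].
Since gcd(7883, -136) = 1 the prime 7883 does not ramify.
Legendre symbol by Euler's criterion: (-34/7883) ≡ (-34)^3941 ≡ 7882 (mod 7883), i.e. (-34/7883) = -1.
d is a non-residue mod p, hence 7883 remains inert in O_K.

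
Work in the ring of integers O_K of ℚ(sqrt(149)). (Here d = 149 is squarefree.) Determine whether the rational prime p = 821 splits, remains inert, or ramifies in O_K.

821 splits in O_K

Since 149 ≡ 1 mod 4, the ring of integers is ℤ[(1+√149)/2] with discriminant 149.
disc(K) = 149 is not divisible by 821; 821 is unramified.
Legendre symbol by Euler's criterion: (149/821) ≡ 149^410 ≡ 1 (mod 821), i.e. (149/821) = 1.
d is a quadratic residue mod p, hence 821 splits in O_K.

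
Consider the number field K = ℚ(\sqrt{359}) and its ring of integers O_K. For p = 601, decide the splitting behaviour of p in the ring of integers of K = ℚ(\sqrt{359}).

p splits

d = 359 ≡ 3 (mod 4), so O_K = ℤ[√359] and disc(K) = 4d = 1436.
601 ∤ 1436, so 601 is unramified.
Euler's criterion: 359^300 mod 601 = 1. Thus (359|601) = 1.
(359/601) = 1, so 601 splits.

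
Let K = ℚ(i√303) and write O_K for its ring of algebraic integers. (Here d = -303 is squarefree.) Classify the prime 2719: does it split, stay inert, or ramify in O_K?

-303 mod 4 = 1, hence disc K = -303 and O_K = ℤ[(1+√-303)/2].
disc(K) = -303 is not divisible by 2719; 2719 is unramified.
Euler's criterion: (-303)^1359 mod 2719 = 2718. Thus (-303|2719) = -1.
(-303/2719) = -1, so 2719 is inert.

2719 remains inert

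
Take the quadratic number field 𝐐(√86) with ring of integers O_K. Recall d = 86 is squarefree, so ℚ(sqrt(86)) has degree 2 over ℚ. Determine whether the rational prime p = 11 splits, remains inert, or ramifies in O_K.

splits completely

d = 86 ≡ 2 (mod 4), so O_K = ℤ[√86] and disc(K) = 4d = 344.
11 ∤ 344, so 11 is unramified.
Legendre symbol by Euler's criterion: (86/11) ≡ 86^5 ≡ 1 (mod 11), i.e. (86/11) = 1.
d is a quadratic residue mod p, hence 11 splits in O_K.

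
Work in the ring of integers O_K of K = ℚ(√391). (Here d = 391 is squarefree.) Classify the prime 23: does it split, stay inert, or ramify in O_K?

d = 391 ≡ 3 (mod 4), so O_K = ℤ[√391] and disc(K) = 4d = 1564.
disc(K) = 1564 = 23·68, so p = 23 is ramified.

ramified — (23) = 𝔭²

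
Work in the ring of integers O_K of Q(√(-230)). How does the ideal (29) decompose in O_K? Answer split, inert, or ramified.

inert

d = -230 ≡ 2 (mod 4), so O_K = ℤ[√-230] and disc(K) = 4d = -920.
29 ∤ -920, so 29 is unramified.
Euler's criterion: (-230)^14 mod 29 = 28. Thus (-230|29) = -1.
(-230/29) = -1, so 29 is inert.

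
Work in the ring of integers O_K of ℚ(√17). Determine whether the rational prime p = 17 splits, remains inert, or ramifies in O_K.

d = 17 ≡ 1 (mod 4), so O_K = ℤ[(1+√17)/2] and disc(K) = d = 17.
Ramification test: 17 | 17. The prime 17 ramifies in K.

ramifies in O_K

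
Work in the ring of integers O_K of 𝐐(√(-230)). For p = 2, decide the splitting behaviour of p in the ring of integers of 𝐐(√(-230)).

-230 mod 4 = 2, hence disc K = 4·(-230) = -920 and O_K = ℤ[√-230].
Ramification test: 2 | -920. The prime 2 ramifies in K.

ramified — (2) = 𝔭²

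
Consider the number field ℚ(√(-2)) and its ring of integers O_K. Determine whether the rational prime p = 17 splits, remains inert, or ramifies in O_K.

Since -2 ≢ 1 mod 4, the ring of integers is ℤ[√-2] with discriminant 4·(-2) = -8.
disc(K) = -8 is not divisible by 17; 17 is unramified.
Legendre symbol by Euler's criterion: (-2/17) ≡ (-2)^8 ≡ 1 (mod 17), i.e. (-2/17) = 1.
d is a quadratic residue mod p, hence 17 splits in O_K.

p splits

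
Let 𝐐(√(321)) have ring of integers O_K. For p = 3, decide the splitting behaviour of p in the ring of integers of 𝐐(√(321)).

Since 321 ≡ 1 mod 4, the ring of integers is ℤ[(1+√321)/2] with discriminant 321.
Ramification test: 3 | 321. The prime 3 ramifies in K.

p ramifies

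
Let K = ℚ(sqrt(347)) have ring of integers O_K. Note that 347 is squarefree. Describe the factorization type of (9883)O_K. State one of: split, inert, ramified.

9883 remains inert

d = 347 ≡ 3 (mod 4), so O_K = ℤ[√347] and disc(K) = 4d = 1388.
Since gcd(9883, 1388) = 1 the prime 9883 does not ramify.
Compute (347/9883) via Euler: 347^((9883-1)/2) mod 9883 = 9882, so (347/9883) = -1.
Legendre symbol -1 ⇒ 9883 is inert.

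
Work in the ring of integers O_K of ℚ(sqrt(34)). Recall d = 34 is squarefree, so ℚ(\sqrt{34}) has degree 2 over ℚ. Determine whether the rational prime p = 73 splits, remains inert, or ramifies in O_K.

p is inert

Since 34 ≢ 1 mod 4, the ring of integers is ℤ[√34] with discriminant 4·34 = 136.
disc(K) = 136 is not divisible by 73; 73 is unramified.
Legendre symbol by Euler's criterion: (34/73) ≡ 34^36 ≡ 72 (mod 73), i.e. (34/73) = -1.
Legendre symbol -1 ⇒ 73 is inert.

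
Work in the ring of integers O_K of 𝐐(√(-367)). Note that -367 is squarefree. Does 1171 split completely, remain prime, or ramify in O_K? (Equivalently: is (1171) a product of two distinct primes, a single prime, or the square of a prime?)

remains prime (inert)

-367 mod 4 = 1, hence disc K = -367 and O_K = ℤ[(1+√-367)/2].
Since gcd(1171, -367) = 1 the prime 1171 does not ramify.
Compute (-367/1171) via Euler: 804^((1171-1)/2) mod 1171 = 1170, so (-367/1171) = -1.
d is a non-residue mod p, hence 1171 remains inert in O_K.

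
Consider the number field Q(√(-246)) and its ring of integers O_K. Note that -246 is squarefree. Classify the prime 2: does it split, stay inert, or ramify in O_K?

ramified

Since -246 ≢ 1 mod 4, the ring of integers is ℤ[√-246] with discriminant 4·(-246) = -984.
2 divides disc(K) = -984, so 2 ramifies.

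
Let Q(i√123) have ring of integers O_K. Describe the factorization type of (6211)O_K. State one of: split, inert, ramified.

split

d = -123 ≡ 1 (mod 4), so O_K = ℤ[(1+√-123)/2] and disc(K) = d = -123.
disc(K) = -123 is not divisible by 6211; 6211 is unramified.
Legendre symbol by Euler's criterion: (-123/6211) ≡ (-123)^3105 ≡ 1 (mod 6211), i.e. (-123/6211) = 1.
d is a quadratic residue mod p, hence 6211 splits in O_K.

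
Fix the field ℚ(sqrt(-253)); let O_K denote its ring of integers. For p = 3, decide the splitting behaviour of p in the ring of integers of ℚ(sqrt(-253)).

p is inert

-253 mod 4 = 3, hence disc K = 4·(-253) = -1012 and O_K = ℤ[√-253].
Since gcd(3, -1012) = 1 the prime 3 does not ramify.
Compute (-253/3) via Euler: 2^((3-1)/2) mod 3 = 2, so (-253/3) = -1.
(-253/3) = -1, so 3 is inert.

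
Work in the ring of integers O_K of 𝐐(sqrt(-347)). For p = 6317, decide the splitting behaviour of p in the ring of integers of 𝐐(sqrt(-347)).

splits completely

Since -347 ≡ 1 mod 4, the ring of integers is ℤ[(1+√-347)/2] with discriminant -347.
disc(K) = -347 is not divisible by 6317; 6317 is unramified.
Legendre symbol by Euler's criterion: (-347/6317) ≡ (-347)^3158 ≡ 1 (mod 6317), i.e. (-347/6317) = 1.
(-347/6317) = 1, so 6317 splits.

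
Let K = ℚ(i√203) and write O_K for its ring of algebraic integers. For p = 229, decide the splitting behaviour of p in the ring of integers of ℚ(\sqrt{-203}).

splits completely

Since -203 ≡ 1 mod 4, the ring of integers is ℤ[(1+√-203)/2] with discriminant -203.
disc(K) = -203 is not divisible by 229; 229 is unramified.
Euler's criterion: (-203)^114 mod 229 = 1. Thus (-203|229) = 1.
d is a quadratic residue mod p, hence 229 splits in O_K.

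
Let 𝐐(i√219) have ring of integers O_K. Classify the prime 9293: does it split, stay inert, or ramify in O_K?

-219 mod 4 = 1, hence disc K = -219 and O_K = ℤ[(1+√-219)/2].
9293 ∤ -219, so 9293 is unramified.
(-219/9293) = 9074^4646 mod 9293 = 1, giving Legendre symbol 1.
(-219/9293) = 1, so 9293 splits.

split — (9293) = 𝔭₁𝔭₂ with 𝔭₁ ≠ 𝔭₂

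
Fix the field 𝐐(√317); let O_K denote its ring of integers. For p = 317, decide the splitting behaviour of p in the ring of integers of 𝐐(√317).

317 is ramified

Since 317 ≡ 1 mod 4, the ring of integers is ℤ[(1+√317)/2] with discriminant 317.
Ramification test: 317 | 317. The prime 317 ramifies in K.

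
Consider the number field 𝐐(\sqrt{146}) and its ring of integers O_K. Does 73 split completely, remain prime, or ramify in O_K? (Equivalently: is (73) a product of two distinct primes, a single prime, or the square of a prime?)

146 mod 4 = 2, hence disc K = 4·146 = 584 and O_K = ℤ[√146].
Ramification test: 73 | 584. The prime 73 ramifies in K.

73 is ramified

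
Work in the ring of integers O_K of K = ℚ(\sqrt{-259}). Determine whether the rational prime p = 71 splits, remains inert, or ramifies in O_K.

d = -259 ≡ 1 (mod 4), so O_K = ℤ[(1+√-259)/2] and disc(K) = d = -259.
71 ∤ -259, so 71 is unramified.
Euler's criterion: (-259)^35 mod 71 = 1. Thus (-259|71) = 1.
(-259/71) = 1, so 71 splits.

splits completely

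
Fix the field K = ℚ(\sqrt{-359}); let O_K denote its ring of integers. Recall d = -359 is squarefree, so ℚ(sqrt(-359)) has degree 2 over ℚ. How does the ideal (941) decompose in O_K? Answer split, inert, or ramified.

-359 mod 4 = 1, hence disc K = -359 and O_K = ℤ[(1+√-359)/2].
Since gcd(941, -359) = 1 the prime 941 does not ramify.
(-359/941) = 582^470 mod 941 = 940, giving Legendre symbol -1.
(-359/941) = -1, so 941 is inert.

941 remains inert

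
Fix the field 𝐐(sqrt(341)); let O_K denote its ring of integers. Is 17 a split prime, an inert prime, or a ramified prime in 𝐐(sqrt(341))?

d = 341 ≡ 1 (mod 4), so O_K = ℤ[(1+√341)/2] and disc(K) = d = 341.
17 ∤ 341, so 17 is unramified.
Compute (341/17) via Euler: 1^((17-1)/2) mod 17 = 1, so (341/17) = 1.
(341/17) = 1, so 17 splits.

17 splits in O_K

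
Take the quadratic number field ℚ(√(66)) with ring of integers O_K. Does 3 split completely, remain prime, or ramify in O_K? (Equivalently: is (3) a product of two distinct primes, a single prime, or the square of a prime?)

Since 66 ≢ 1 mod 4, the ring of integers is ℤ[√66] with discriminant 4·66 = 264.
Ramification test: 3 | 264. The prime 3 ramifies in K.

ramified — (3) = 𝔭²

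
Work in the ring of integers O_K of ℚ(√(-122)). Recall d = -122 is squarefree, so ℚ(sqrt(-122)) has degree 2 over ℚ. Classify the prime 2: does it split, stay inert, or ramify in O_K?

ramified — (2) = 𝔭²

-122 mod 4 = 2, hence disc K = 4·(-122) = -488 and O_K = ℤ[√-122].
disc(K) = -488 = 2·(-244), so p = 2 is ramified.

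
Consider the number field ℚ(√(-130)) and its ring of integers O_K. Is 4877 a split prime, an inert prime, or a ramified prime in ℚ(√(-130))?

d = -130 ≡ 2 (mod 4), so O_K = ℤ[√-130] and disc(K) = 4d = -520.
disc(K) = -520 is not divisible by 4877; 4877 is unramified.
Compute (-130/4877) via Euler: 4747^((4877-1)/2) mod 4877 = 4876, so (-130/4877) = -1.
d is a non-residue mod p, hence 4877 remains inert in O_K.

p is inert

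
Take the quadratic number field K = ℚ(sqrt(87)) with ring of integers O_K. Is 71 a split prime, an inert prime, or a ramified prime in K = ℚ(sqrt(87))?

87 mod 4 = 3, hence disc K = 4·87 = 348 and O_K = ℤ[√87].
Since gcd(71, 348) = 1 the prime 71 does not ramify.
(87/71) = 16^35 mod 71 = 1, giving Legendre symbol 1.
d is a quadratic residue mod p, hence 71 splits in O_K.

split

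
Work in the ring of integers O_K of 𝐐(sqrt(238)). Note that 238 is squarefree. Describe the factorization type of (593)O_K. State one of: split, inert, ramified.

593 remains inert

d = 238 ≡ 2 (mod 4), so O_K = ℤ[√238] and disc(K) = 4d = 952.
Since gcd(593, 952) = 1 the prime 593 does not ramify.
Compute (238/593) via Euler: 238^((593-1)/2) mod 593 = 592, so (238/593) = -1.
d is a non-residue mod p, hence 593 remains inert in O_K.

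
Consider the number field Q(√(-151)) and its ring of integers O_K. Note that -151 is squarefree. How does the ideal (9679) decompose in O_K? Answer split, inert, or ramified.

inert — (9679) stays prime in O_K

-151 mod 4 = 1, hence disc K = -151 and O_K = ℤ[(1+√-151)/2].
Since gcd(9679, -151) = 1 the prime 9679 does not ramify.
Legendre symbol by Euler's criterion: (-151/9679) ≡ (-151)^4839 ≡ 9678 (mod 9679), i.e. (-151/9679) = -1.
(-151/9679) = -1, so 9679 is inert.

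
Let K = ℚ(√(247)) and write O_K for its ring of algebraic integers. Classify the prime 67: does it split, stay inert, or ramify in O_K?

inert

Since 247 ≢ 1 mod 4, the ring of integers is ℤ[√247] with discriminant 4·247 = 988.
67 ∤ 988, so 67 is unramified.
Legendre symbol by Euler's criterion: (247/67) ≡ 247^33 ≡ 66 (mod 67), i.e. (247/67) = -1.
Legendre symbol -1 ⇒ 67 is inert.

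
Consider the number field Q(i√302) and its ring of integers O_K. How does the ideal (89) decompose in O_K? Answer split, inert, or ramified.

Since -302 ≢ 1 mod 4, the ring of integers is ℤ[√-302] with discriminant 4·(-302) = -1208.
89 ∤ -1208, so 89 is unramified.
Euler's criterion: (-302)^44 mod 89 = 88. Thus (-302|89) = -1.
d is a non-residue mod p, hence 89 remains inert in O_K.

p is inert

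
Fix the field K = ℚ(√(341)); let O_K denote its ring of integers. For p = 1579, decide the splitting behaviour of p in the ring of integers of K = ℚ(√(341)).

Since 341 ≡ 1 mod 4, the ring of integers is ℤ[(1+√341)/2] with discriminant 341.
Since gcd(1579, 341) = 1 the prime 1579 does not ramify.
Compute (341/1579) via Euler: 341^((1579-1)/2) mod 1579 = 1, so (341/1579) = 1.
d is a quadratic residue mod p, hence 1579 splits in O_K.

split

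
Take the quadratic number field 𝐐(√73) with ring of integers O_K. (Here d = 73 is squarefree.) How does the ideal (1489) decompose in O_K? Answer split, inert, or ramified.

inert — (1489) stays prime in O_K

Since 73 ≡ 1 mod 4, the ring of integers is ℤ[(1+√73)/2] with discriminant 73.
Since gcd(1489, 73) = 1 the prime 1489 does not ramify.
(73/1489) = 73^744 mod 1489 = 1488, giving Legendre symbol -1.
(73/1489) = -1, so 1489 is inert.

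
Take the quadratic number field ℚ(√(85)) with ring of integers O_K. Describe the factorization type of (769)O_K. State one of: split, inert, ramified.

split

85 mod 4 = 1, hence disc K = 85 and O_K = ℤ[(1+√85)/2].
Since gcd(769, 85) = 1 the prime 769 does not ramify.
Legendre symbol by Euler's criterion: (85/769) ≡ 85^384 ≡ 1 (mod 769), i.e. (85/769) = 1.
Legendre symbol 1 ⇒ 769 is split.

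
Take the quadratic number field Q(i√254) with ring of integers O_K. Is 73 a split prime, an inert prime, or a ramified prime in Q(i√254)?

d = -254 ≡ 2 (mod 4), so O_K = ℤ[√-254] and disc(K) = 4d = -1016.
Since gcd(73, -1016) = 1 the prime 73 does not ramify.
Legendre symbol by Euler's criterion: (-254/73) ≡ (-254)^36 ≡ 1 (mod 73), i.e. (-254/73) = 1.
(-254/73) = 1, so 73 splits.

splits completely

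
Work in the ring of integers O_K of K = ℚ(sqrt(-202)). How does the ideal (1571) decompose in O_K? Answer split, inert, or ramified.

1571 splits in O_K

Since -202 ≢ 1 mod 4, the ring of integers is ℤ[√-202] with discriminant 4·(-202) = -808.
Since gcd(1571, -808) = 1 the prime 1571 does not ramify.
(-202/1571) = 1369^785 mod 1571 = 1, giving Legendre symbol 1.
(-202/1571) = 1, so 1571 splits.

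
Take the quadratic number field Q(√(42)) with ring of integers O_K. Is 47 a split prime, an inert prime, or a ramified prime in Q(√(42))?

42 mod 4 = 2, hence disc K = 4·42 = 168 and O_K = ℤ[√42].
47 ∤ 168, so 47 is unramified.
Compute (42/47) via Euler: 42^((47-1)/2) mod 47 = 1, so (42/47) = 1.
Legendre symbol 1 ⇒ 47 is split.

split — (47) = 𝔭₁𝔭₂ with 𝔭₁ ≠ 𝔭₂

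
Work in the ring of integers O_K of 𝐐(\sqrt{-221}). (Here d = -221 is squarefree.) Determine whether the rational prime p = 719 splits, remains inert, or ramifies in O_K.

p splits

-221 mod 4 = 3, hence disc K = 4·(-221) = -884 and O_K = ℤ[√-221].
Since gcd(719, -884) = 1 the prime 719 does not ramify.
Legendre symbol by Euler's criterion: (-221/719) ≡ (-221)^359 ≡ 1 (mod 719), i.e. (-221/719) = 1.
Legendre symbol 1 ⇒ 719 is split.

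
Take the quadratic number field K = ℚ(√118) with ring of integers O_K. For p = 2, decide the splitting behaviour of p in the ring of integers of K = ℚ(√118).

ramifies in O_K

118 mod 4 = 2, hence disc K = 4·118 = 472 and O_K = ℤ[√118].
2 divides disc(K) = 472, so 2 ramifies.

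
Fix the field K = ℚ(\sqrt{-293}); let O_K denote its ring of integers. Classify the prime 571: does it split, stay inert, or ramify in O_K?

Since -293 ≢ 1 mod 4, the ring of integers is ℤ[√-293] with discriminant 4·(-293) = -1172.
571 ∤ -1172, so 571 is unramified.
Compute (-293/571) via Euler: 278^((571-1)/2) mod 571 = 570, so (-293/571) = -1.
Legendre symbol -1 ⇒ 571 is inert.

remains prime (inert)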